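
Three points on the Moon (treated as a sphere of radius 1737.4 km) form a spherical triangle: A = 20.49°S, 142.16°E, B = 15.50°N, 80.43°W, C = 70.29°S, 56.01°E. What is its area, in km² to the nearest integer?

8376159 km²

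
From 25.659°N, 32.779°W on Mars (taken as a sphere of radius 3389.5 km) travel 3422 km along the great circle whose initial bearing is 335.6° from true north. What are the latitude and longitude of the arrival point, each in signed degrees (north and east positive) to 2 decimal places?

67.73°, -100.14°

Angular distance δ = d/R = 3422/3389.5 = 1.00959 rad; initial bearing θ = 5.8573 rad.
sin φ₂ = sin φ₁ cos δ + cos φ₁ sin δ cos θ = (0.4330)(0.5322) + (0.9014)(0.8466)(0.9107) = 0.9254, so φ₂ = 67.73°.
Δλ = atan2(sin θ sin δ cos φ₁, cos δ − sin φ₁ sin φ₂) = atan2(-0.3153, 0.1315) = -67.359°.
λ₂ = -32.779° − 67.359° = -100.14°.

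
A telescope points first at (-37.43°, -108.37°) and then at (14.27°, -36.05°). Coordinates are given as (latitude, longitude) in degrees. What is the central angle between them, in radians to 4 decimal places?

1.4868 rad

Let φ₁ = -0.6533 rad, φ₂ = 0.2491 rad, and Δλ = 1.2622 rad.
cos c = sin φ₁ sin φ₂ + cos φ₁ cos φ₂ cos Δλ = (-0.6078)(0.2465) + (0.7941)(0.9691)(0.3037) = 0.08391,
so c = arccos(0.08391) = 1.48679 rad.
So the angular separation is 1.4868 rad.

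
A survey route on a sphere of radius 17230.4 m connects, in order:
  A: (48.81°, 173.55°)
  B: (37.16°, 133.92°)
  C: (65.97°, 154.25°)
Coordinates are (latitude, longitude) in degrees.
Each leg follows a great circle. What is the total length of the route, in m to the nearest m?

Leg A→B: central angle 0.5379 rad, distance 9268.4 m.
Leg B→C: central angle 0.5433 rad, distance 9361.3 m.
Total: 9268.4 + 9361.3 ≈ 18630 m.

18630 m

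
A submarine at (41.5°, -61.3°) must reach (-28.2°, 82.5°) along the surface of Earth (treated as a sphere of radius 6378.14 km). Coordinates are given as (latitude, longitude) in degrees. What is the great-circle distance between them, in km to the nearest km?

With latitudes φ₁ = 41.500°, φ₂ = -28.200° and longitude difference Δλ = 143.800°:
cos c = sin φ₁ sin φ₂ + cos φ₁ cos φ₂ cos Δλ = (0.6626)(-0.4726) + (0.7490)(0.8813)(-0.8070) = -0.84576,
so c = arccos(-0.84576) = 2.57879 rad.
Distance = R·c = 6378.14 × 2.5788 ≈ 16448 km.

16448 km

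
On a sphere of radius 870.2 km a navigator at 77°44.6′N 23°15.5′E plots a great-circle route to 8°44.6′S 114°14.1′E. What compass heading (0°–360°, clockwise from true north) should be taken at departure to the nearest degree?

Δλ = 90.977° = 1.5878 rad.
y = sin Δλ · cos φ₂ = (0.9999)(0.9884) = 0.9882
x = cos φ₁ sin φ₂ − sin φ₁ cos φ₂ cos Δλ = (0.2123)(-0.1520) − (0.9772)(0.9884)(-0.0170) = -0.0158
θ = atan2(y, x) = 90.92°, so the bearing is 91°.

91°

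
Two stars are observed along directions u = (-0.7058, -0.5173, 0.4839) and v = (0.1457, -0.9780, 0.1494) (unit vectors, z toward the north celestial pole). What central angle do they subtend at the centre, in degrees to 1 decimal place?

61.6°

u·v = 0.4754; |u| = 1.0000, |v| = 1.0000.
cos θ = (u·v)/(|u||v|) = 0.4754, so θ = 61.6°.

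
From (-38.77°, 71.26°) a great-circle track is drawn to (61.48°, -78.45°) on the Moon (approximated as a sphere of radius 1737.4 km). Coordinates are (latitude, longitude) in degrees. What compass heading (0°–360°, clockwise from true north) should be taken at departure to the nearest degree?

Δλ = -149.710° = -2.6129 rad.
y = sin Δλ · cos φ₂ = (-0.5044)(0.4775) = -0.2408
x = cos φ₁ sin φ₂ − sin φ₁ cos φ₂ cos Δλ = (0.7797)(0.8787) − (-0.6262)(0.4775)(-0.8635) = 0.4269
θ = atan2(y, x) = -29.43°; adding 360° gives 331°.

331°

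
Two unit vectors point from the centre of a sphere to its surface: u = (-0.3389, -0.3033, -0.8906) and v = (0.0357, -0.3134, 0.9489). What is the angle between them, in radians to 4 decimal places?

u·v = -0.7621; |u| = 1.0000, |v| = 1.0000.
cos θ = (u·v)/(|u||v|) = -0.7622, so θ = 2.4374 rad.

2.4374 rad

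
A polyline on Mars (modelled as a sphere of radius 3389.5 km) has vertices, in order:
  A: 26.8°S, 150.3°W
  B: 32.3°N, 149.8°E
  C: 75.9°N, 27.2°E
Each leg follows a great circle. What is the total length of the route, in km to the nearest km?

Leg A→B: central angle 1.4329 rad, distance 4856.9 km.
Leg B→C: central angle 1.1513 rad, distance 3902.3 km.
Total: 4856.9 + 3902.3 ≈ 8759 km.

8759 km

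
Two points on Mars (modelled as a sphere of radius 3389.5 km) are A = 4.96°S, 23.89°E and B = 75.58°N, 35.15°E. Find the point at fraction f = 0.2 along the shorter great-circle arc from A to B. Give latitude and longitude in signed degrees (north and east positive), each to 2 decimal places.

11.18°, 24.69°

The central angle between A and B is δ = 1.4105 rad.
With f = 0.2, the slerp weights are sin((1−f)δ)/sin δ = 0.9155 and sin(fδ)/sin δ = 0.2820.
Weighted sum of the unit vectors: (0.9155)·(0.9109,0.4035,-0.0865) + (0.2820)·(0.2036,0.1434,0.9685) = (0.8913, 0.4098, 0.1940).
Converting back: φ = atan2(z, √(x²+y²)) = 11.18°, λ = atan2(y, x) = 24.69°.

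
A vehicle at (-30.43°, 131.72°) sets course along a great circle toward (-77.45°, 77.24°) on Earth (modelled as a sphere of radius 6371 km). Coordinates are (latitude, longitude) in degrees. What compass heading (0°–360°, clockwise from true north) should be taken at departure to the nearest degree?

193°

Δλ = -54.480° = -0.9509 rad.
y = sin Δλ · cos φ₂ = (-0.8139)(0.2173) = -0.1769
x = cos φ₁ sin φ₂ − sin φ₁ cos φ₂ cos Δλ = (0.8622)(-0.9761) − (-0.5065)(0.2173)(0.5810) = -0.7777
θ = atan2(y, x) = -167.19°; adding 360° gives 193°.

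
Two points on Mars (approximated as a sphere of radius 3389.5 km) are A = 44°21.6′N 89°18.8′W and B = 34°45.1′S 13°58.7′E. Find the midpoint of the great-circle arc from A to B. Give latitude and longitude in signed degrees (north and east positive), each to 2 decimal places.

7.68°, -32.65°

The central angle between A and B is δ = 2.1336 rad.
With f = 0.5, the slerp weights are sin((1−f)δ)/sin δ = 1.0354 and sin(fδ)/sin δ = 1.0354.
Weighted sum of the unit vectors: (1.0354)·(0.0086,-0.7149,0.6992) + (1.0354)·(0.7973,0.1985,-0.5700) = (0.8344, -0.5347, 0.1337).
Converting back: φ = atan2(z, √(x²+y²)) = 7.68°, λ = atan2(y, x) = -32.65°.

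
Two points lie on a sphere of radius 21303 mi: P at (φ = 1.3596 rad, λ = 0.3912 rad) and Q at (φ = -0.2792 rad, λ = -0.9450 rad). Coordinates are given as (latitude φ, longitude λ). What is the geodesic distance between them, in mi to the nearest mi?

Let φ₁ = 1.3596 rad, φ₂ = -0.2792 rad, and Δλ = -1.3362 rad.
cos c = sin φ₁ sin φ₂ + cos φ₁ cos φ₂ cos Δλ = (0.9778)(-0.2756) + (0.2096)(0.9613)(0.2325) = -0.22262,
so c = arccos(-0.22262) = 1.79530 rad.
Distance = R·c = 21303 × 1.7953 ≈ 38245 mi.

38245 mi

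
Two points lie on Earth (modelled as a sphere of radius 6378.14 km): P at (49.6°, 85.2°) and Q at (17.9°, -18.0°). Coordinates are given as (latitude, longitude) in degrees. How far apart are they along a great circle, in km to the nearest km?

9423 km

In radians: φ₁ = 0.8657, φ₂ = 0.3124, Δλ = -103.200° = -1.8012 rad.
Haversine: a = sin²(Δφ/2) + cos φ₁ cos φ₂ sin²(Δλ/2) = 0.0746 + (0.6481)(0.9516)(0.6142) = 0.45339.
Central angle c = 2·arcsin(√a) = 1.47743 rad.
Distance = R·c = 6378.14 × 1.4774 ≈ 9423 km.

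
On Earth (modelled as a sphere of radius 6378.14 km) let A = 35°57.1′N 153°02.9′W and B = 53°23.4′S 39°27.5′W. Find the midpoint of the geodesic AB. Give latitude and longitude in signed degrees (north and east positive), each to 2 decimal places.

-15.26°, -109.30°

The central angle between A and B is δ = 2.2976 rad.
With f = 0.5, the slerp weights are sin((1−f)δ)/sin δ = 1.2207 and sin(fδ)/sin δ = 1.2207.
Weighted sum of the unit vectors: (1.2207)·(-0.7216,-0.3669,0.5871) + (1.2207)·(0.4604,-0.3790,-0.8027) = (-0.3188, -0.9105, -0.2632).
Converting back: φ = atan2(z, √(x²+y²)) = -15.26°, λ = atan2(y, x) = -109.30°.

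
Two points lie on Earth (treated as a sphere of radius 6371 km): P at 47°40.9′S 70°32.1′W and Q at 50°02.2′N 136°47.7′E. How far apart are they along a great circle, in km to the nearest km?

18010 km

Let φ₁ = -0.8322 rad, φ₂ = 0.8733 rad, and Δλ = -2.6646 rad.
cos c = sin φ₁ sin φ₂ + cos φ₁ cos φ₂ cos Δλ = (-0.7394)(0.7665) + (0.6732)(0.6423)(-0.8884) = -0.95089,
so c = arccos(-0.95089) = 2.82688 rad.
Distance = R·c = 6371 × 2.8269 ≈ 18010 km.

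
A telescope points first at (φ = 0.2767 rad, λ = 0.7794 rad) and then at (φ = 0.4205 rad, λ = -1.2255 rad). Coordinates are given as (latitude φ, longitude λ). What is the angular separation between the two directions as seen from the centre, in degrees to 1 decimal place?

In radians: φ₁ = 0.2767, φ₂ = 0.4205, Δλ = -114.872° = -2.0049 rad.
Haversine: a = sin²(Δφ/2) + cos φ₁ cos φ₂ sin²(Δλ/2) = 0.0052 + (0.9620)(0.9129)(0.7103) = 0.62892.
Central angle c = 2·arcsin(√a) = 1.83158 rad.
So the angular separation is 104.9°.

104.9°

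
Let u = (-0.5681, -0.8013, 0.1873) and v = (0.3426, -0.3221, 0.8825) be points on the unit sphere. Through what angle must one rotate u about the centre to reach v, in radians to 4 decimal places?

1.3400 rad

u·v = 0.2288; |u| = 1.0000, |v| = 1.0000.
cos θ = (u·v)/(|u||v|) = 0.2288, so θ = 1.3400 rad.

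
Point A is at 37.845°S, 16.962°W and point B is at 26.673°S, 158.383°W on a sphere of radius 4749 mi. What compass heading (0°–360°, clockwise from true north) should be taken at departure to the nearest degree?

215°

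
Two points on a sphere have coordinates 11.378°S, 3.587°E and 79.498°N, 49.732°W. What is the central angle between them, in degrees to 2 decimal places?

With latitudes φ₁ = -11.378°, φ₂ = 79.498° and longitude difference Δλ = -53.319°:
Haversine: a = sin²(Δφ/2) + cos φ₁ cos φ₂ sin²(Δλ/2) = 0.5076 + (0.9803)(0.1823)(0.2013) = 0.54362.
Central angle c = 2·arcsin(√a) = 1.65814 rad.
So the angular separation is 95.00°.

95.00°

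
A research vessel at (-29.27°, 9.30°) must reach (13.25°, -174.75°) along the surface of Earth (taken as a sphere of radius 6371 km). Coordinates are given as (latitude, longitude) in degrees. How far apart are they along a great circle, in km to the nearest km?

18185 km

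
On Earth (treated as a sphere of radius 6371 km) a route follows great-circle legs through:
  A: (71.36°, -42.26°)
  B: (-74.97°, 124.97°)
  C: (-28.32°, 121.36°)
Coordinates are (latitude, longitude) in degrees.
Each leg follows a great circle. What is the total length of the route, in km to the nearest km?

24634 km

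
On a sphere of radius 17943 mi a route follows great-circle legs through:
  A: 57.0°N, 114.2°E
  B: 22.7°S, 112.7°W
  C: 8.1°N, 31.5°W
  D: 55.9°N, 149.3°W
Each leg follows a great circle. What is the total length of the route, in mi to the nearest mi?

Leg A→B: central angle 2.3009 rad, distance 41285.3 mi.
Leg B→C: central angle 1.4853 rad, distance 26651.5 mi.
Leg C→D: central angle 1.7135 rad, distance 30744.8 mi.
Total: 41285.3 + 26651.5 + 30744.8 ≈ 98682 mi.

98682 mi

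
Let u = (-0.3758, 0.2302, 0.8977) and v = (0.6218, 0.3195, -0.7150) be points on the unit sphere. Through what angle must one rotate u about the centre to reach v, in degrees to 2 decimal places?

143.32°

u·v = -0.8020; |u| = 1.0000, |v| = 1.0000.
cos θ = (u·v)/(|u||v|) = -0.8020, so θ = 143.32°.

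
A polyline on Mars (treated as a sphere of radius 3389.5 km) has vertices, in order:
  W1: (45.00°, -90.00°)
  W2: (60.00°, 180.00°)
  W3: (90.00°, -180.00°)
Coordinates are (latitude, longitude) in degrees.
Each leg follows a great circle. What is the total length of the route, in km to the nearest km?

4865 km

Leg W1→W2: central angle 0.9117 rad, distance 3090.3 km.
Leg W2→W3: central angle 0.5236 rad, distance 1774.7 km.
Total: 3090.3 + 1774.7 ≈ 4865 km.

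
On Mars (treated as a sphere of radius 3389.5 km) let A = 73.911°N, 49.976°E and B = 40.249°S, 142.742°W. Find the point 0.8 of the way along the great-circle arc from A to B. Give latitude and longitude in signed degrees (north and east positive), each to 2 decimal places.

The central angle between A and B is δ = 2.5448 rad.
With f = 0.8, the slerp weights are sin((1−f)δ)/sin δ = 0.8670 and sin(fδ)/sin δ = 1.5904.
Weighted sum of the unit vectors: (0.8670)·(0.1782,0.2122,0.9608) + (1.5904)·(-0.6075,-0.4621,-0.6461) = (-0.8116, -0.5509, -0.1945).
Converting back: φ = atan2(z, √(x²+y²)) = -11.22°, λ = atan2(y, x) = -145.83°.

-11.22°, -145.83°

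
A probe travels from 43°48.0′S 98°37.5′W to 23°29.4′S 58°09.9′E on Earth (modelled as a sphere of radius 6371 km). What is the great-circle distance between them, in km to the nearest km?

With latitudes φ₁ = -43.800°, φ₂ = -23.490° and longitude difference Δλ = 156.790°:
cos c = sin φ₁ sin φ₂ + cos φ₁ cos φ₂ cos Δλ = (-0.6921)(-0.3986) + (0.7218)(0.9171)(-0.9191) = -0.33249,
so c = arccos(-0.33249) = 1.90974 rad.
Distance = R·c = 6371 × 1.9097 ≈ 12167 km.

12167 km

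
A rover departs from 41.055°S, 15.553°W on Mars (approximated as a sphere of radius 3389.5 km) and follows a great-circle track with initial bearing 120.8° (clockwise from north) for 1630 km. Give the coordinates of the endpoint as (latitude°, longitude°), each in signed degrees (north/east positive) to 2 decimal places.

Angular distance δ = d/R = 1630/3389.5 = 0.48090 rad; initial bearing θ = 2.1084 rad.
sin φ₂ = sin φ₁ cos δ + cos φ₁ sin δ cos θ = (-0.6568)(0.8866) + (0.7541)(0.4626)(-0.5120) = -0.7609, so φ₂ = -49.54°.
Δλ = atan2(sin θ sin δ cos φ₁, cos δ − sin φ₁ sin φ₂) = atan2(0.2996, 0.3868) = 37.759°.
λ₂ = -15.553° + 37.759° = 22.21°.

-49.54°, 22.21°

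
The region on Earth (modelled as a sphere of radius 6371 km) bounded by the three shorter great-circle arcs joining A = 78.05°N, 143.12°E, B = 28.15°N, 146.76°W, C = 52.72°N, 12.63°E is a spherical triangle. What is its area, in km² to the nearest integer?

14015134 km²

Side lengths (central angles): a = 1.6956, b = 0.7996, c = 1.0197 rad; semiperimeter s = 1.7574.
By l'Huilier's theorem, tan(E/4) = √[tan(s/2) tan((s−a)/2) tan((s−b)/2) tan((s−c)/2)], giving spherical excess E = 0.3453 rad.
Area = E·R² = 0.3453 × (6371)² ≈ 14015134 km².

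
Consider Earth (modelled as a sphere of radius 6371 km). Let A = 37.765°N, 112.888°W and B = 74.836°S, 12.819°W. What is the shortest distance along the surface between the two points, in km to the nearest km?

With latitudes φ₁ = 37.765°, φ₂ = -74.836° and longitude difference Δλ = 100.069°:
Haversine: a = sin²(Δφ/2) + cos φ₁ cos φ₂ sin²(Δλ/2) = 0.6922 + (0.7905)(0.2616)(0.5874) = 0.81363.
Central angle c = 2·arcsin(√a) = 2.24882 rad.
Distance = R·c = 6371 × 2.2488 ≈ 14327 km.

14327 km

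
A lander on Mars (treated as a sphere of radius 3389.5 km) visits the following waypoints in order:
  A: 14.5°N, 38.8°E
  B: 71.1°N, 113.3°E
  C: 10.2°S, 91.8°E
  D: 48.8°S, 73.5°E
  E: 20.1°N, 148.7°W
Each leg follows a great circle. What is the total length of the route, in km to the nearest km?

Leg A→B: central angle 1.2443 rad, distance 4217.7 km.
Leg B→C: central angle 1.4414 rad, distance 4885.5 km.
Leg C→D: central angle 0.7246 rad, distance 2456.2 km.
Leg D→E: central angle 2.3700 rad, distance 8033.2 km.
Total: 4217.7 + 4885.5 + 2456.2 + 8033.2 ≈ 19593 km.

19593 km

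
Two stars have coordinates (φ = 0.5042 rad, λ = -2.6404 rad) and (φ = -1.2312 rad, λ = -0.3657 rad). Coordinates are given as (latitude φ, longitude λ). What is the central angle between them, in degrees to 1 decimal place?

130.1°

Let φ₁ = 0.5042 rad, φ₂ = -1.2312 rad, and Δλ = 2.2747 rad.
Haversine: a = sin²(Δφ/2) + cos φ₁ cos φ₂ sin²(Δλ/2) = 0.5819 + (0.8756)(0.3331)(0.8236) = 0.82214.
Central angle c = 2·arcsin(√a) = 2.27087 rad.
So the angular separation is 130.1°.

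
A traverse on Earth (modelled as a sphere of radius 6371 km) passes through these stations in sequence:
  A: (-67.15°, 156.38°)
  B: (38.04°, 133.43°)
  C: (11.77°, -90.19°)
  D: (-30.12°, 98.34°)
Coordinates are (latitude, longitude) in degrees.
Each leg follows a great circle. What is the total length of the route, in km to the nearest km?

42507 km

Leg A→B: central angle 1.8611 rad, distance 11857.0 km.
Leg B→C: central angle 2.0180 rad, distance 12856.8 km.
Leg C→D: central angle 2.7928 rad, distance 17792.9 km.
Total: 11857.0 + 12856.8 + 17792.9 ≈ 42507 km.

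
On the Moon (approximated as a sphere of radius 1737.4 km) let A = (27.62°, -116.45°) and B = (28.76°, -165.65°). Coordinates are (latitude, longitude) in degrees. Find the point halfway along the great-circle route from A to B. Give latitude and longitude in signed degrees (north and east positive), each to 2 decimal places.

30.52°, -140.91°

Central angle δ = 0.7516 rad. Interpolating on the sphere with fraction f = 0.5:
P = [sin((1−f)δ)·A + sin(fδ)·B] / sin δ = 0.5375·A + 0.5375·B in Cartesian coordinates,
giving P = (-0.6686, -0.5432, 0.5078), i.e. latitude 30.52°, longitude -140.91°.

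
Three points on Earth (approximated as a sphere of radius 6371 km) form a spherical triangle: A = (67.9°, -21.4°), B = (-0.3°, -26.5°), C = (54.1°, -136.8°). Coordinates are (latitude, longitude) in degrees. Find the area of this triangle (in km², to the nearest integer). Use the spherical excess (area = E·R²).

23342069 km²

Side lengths (central angles): a = 1.7800, b = 0.8554, c = 1.1919 rad; semiperimeter s = 1.9137.
By l'Huilier's theorem, tan(E/4) = √[tan(s/2) tan((s−a)/2) tan((s−b)/2) tan((s−c)/2)], giving spherical excess E = 0.5751 rad.
Area = E·R² = 0.5751 × (6371)² ≈ 23342069 km².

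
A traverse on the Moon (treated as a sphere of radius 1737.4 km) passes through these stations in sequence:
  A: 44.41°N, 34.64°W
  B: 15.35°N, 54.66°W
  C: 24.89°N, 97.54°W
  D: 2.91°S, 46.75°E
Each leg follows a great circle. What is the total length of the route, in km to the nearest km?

Leg A→B: central angle 0.5872 rad, distance 1020.2 km.
Leg B→C: central angle 0.7191 rad, distance 1249.3 km.
Leg C→D: central angle 2.4295 rad, distance 4221.0 km.
Total: 1020.2 + 1249.3 + 4221.0 ≈ 6491 km.

6491 km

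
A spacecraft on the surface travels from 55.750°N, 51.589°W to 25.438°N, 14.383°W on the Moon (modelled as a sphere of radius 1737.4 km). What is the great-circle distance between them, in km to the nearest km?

1230 km

Let φ₁ = 0.9730 rad, φ₂ = 0.4440 rad, and Δλ = 0.6494 rad.
Haversine: a = sin²(Δφ/2) + cos φ₁ cos φ₂ sin²(Δλ/2) = 0.0684 + (0.5628)(0.9031)(0.1018) = 0.12008.
Central angle c = 2·arcsin(√a) = 0.70772 rad.
Distance = R·c = 1737.4 × 0.7077 ≈ 1230 km.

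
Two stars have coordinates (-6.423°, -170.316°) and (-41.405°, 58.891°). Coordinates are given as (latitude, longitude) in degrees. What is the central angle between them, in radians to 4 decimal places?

1.9965 rad

With latitudes φ₁ = -6.423°, φ₂ = -41.405° and longitude difference Δλ = -130.793°:
cos c = sin φ₁ sin φ₂ + cos φ₁ cos φ₂ cos Δλ = (-0.1119)(-0.6614) + (0.9937)(0.7501)(-0.6533) = -0.41297,
so c = arccos(-0.41297) = 1.99651 rad.
So the angular separation is 1.9965 rad.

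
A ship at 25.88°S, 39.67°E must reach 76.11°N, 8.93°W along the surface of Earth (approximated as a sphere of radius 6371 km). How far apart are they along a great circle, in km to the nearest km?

11822 km

With latitudes φ₁ = -25.880°, φ₂ = 76.110° and longitude difference Δλ = -48.600°:
cos c = sin φ₁ sin φ₂ + cos φ₁ cos φ₂ cos Δλ = (-0.4365)(0.9708) + (0.8997)(0.2401)(0.6613) = -0.28089,
so c = arccos(-0.28089) = 1.85552 rad.
Distance = R·c = 6371 × 1.8555 ≈ 11822 km.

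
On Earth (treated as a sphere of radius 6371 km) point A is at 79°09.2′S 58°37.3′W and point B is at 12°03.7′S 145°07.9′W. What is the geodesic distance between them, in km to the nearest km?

8618 km

Let φ₁ = -1.3815 rad, φ₂ = -0.2105 rad, and Δλ = -1.5099 rad.
cos c = sin φ₁ sin φ₂ + cos φ₁ cos φ₂ cos Δλ = (-0.9821)(-0.2090) + (0.1882)(0.9779)(0.0609) = 0.21643,
so c = arccos(0.21643) = 1.35264 rad.
Distance = R·c = 6371 × 1.3526 ≈ 8618 km.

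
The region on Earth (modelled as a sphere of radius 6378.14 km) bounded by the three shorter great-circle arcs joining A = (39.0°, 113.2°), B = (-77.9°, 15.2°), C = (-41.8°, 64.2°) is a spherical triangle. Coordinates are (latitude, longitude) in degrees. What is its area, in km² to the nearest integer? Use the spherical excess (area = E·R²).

18257016 km²

Side lengths (central angles): a = 0.7163, b = 1.6102, c = 2.2627 rad; semiperimeter s = 2.2946.
By l'Huilier's theorem, tan(E/4) = √[tan(s/2) tan((s−a)/2) tan((s−b)/2) tan((s−c)/2)], giving spherical excess E = 0.4488 rad.
Area = E·R² = 0.4488 × (6378.14)² ≈ 18257016 km².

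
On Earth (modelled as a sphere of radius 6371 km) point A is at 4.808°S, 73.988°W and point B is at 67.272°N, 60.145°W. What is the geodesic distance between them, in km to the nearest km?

With latitudes φ₁ = -4.808°, φ₂ = 67.272° and longitude difference Δλ = 13.843°:
cos c = sin φ₁ sin φ₂ + cos φ₁ cos φ₂ cos Δλ = (-0.0838)(0.9223) + (0.9965)(0.3864)(0.9710) = 0.29651,
so c = arccos(0.29651) = 1.26976 rad.
Distance = R·c = 6371 × 1.2698 ≈ 8090 km.

8090 km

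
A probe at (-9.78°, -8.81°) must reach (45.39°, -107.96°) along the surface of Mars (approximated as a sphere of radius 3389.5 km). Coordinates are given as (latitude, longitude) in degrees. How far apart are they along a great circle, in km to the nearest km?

6114 km

Let φ₁ = -0.1707 rad, φ₂ = 0.7922 rad, and Δλ = -1.7305 rad.
Haversine: a = sin²(Δφ/2) + cos φ₁ cos φ₂ sin²(Δλ/2) = 0.2144 + (0.9855)(0.7023)(0.5795) = 0.61549.
Central angle c = 2·arcsin(√a) = 1.80388 rad.
Distance = R·c = 3389.5 × 1.8039 ≈ 6114 km.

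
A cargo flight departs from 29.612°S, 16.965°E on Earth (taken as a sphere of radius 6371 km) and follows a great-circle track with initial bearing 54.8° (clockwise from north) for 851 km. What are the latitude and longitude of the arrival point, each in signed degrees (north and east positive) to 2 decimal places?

Angular distance δ = d/R = 851/6371 = 0.13357 rad; initial bearing θ = 0.9564 rad.
sin φ₂ = sin φ₁ cos δ + cos φ₁ sin δ cos θ = (-0.4941)(0.9911) + (0.8694)(0.1332)(0.5764) = -0.4230, so φ₂ = -25.02°.
Δλ = atan2(sin θ sin δ cos φ₁, cos δ − sin φ₁ sin φ₂) = atan2(0.0946, 0.7821) = 6.898°.
λ₂ = 16.965° + 6.898° = 23.86°.

-25.02°, 23.86°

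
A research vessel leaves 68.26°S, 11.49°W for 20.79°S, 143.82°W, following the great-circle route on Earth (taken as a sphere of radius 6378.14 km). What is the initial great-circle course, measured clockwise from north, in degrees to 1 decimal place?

With φ₁ = -1.1914, φ₂ = -0.3629, Δλ = -2.3096 rad, the forward-azimuth formula gives
θ = atan2( sin Δλ cos φ₂ , cos φ₁ sin φ₂ − sin φ₁ cos φ₂ cos Δλ ) = atan2(-0.6911, -0.7162) = -136.02°.
Adding 360° brings this into [0°, 360°): 224.0°.

224.0°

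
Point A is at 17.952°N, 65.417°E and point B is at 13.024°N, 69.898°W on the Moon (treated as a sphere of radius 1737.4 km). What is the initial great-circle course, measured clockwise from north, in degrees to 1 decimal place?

302.0°

With φ₁ = 0.3133, φ₂ = 0.2273, Δλ = -2.3617 rad, the forward-azimuth formula gives
θ = atan2( sin Δλ cos φ₂ , cos φ₁ sin φ₂ − sin φ₁ cos φ₂ cos Δλ ) = atan2(-0.6851, 0.4279) = -58.01°.
Adding 360° brings this into [0°, 360°): 302.0°.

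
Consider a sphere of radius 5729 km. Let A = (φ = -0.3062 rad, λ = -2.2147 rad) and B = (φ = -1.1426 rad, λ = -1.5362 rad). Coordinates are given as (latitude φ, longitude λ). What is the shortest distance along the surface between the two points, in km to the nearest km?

In radians: φ₁ = -0.3062, φ₂ = -1.1426, Δλ = 38.875° = 0.6785 rad.
cos c = sin φ₁ sin φ₂ + cos φ₁ cos φ₂ cos Δλ = (-0.3014)(-0.9097) + (0.9535)(0.4152)(0.7785) = 0.58245,
so c = arccos(0.58245) = 0.94906 rad.
Distance = R·c = 5729 × 0.9491 ≈ 5437 km.

5437 km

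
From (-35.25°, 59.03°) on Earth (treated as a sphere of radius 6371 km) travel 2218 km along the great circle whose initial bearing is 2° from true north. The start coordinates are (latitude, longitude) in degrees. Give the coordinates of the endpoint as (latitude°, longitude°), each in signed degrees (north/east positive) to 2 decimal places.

-15.31°, 59.74°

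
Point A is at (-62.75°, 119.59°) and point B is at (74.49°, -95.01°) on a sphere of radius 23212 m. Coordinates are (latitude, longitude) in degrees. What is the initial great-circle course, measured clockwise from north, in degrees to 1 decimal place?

31.7°

With φ₁ = -1.0952, φ₂ = 1.3001, Δλ = 2.5377 rad, the forward-azimuth formula gives
θ = atan2( sin Δλ cos φ₂ , cos φ₁ sin φ₂ − sin φ₁ cos φ₂ cos Δλ ) = atan2(0.1518, 0.2455) = 31.74°.
So the initial bearing is 31.7°.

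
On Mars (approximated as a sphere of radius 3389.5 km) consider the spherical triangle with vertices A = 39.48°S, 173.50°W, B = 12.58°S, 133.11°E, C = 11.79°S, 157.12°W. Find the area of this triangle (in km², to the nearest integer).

3240688 km²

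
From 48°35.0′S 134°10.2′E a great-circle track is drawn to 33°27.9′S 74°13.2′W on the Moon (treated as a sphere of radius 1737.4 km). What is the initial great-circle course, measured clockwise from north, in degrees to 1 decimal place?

156.6°

With φ₁ = -0.8479, φ₂ = -0.5841, Δλ = 2.6461 rad, the forward-azimuth formula gives
θ = atan2( sin Δλ cos φ₂ , cos φ₁ sin φ₂ − sin φ₁ cos φ₂ cos Δλ ) = atan2(0.3966, -0.9151) = 156.57°.
So the initial bearing is 156.6°.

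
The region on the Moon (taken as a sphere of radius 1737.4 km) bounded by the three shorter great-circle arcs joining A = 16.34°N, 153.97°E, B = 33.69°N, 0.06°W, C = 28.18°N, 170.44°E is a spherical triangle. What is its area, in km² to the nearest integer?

Side lengths (central angles): a = 2.0504, b = 0.3362, c = 2.1673 rad; semiperimeter s = 2.2769.
By l'Huilier's theorem, tan(E/4) = √[tan(s/2) tan((s−a)/2) tan((s−b)/2) tan((s−c)/2)], giving spherical excess E = 0.5586 rad.
Area = E·R² = 0.5586 × (1737.4)² ≈ 1686104 km².

1686104 km²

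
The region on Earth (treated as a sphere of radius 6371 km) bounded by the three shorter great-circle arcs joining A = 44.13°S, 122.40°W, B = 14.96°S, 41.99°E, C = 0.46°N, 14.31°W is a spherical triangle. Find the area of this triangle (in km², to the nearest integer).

Side lengths (central angles): a = 1.0075, b = 1.8013, c = 2.0807 rad; semiperimeter s = 2.4448.
By l'Huilier's theorem, tan(E/4) = √[tan(s/2) tan((s−a)/2) tan((s−b)/2) tan((s−c)/2)], giving spherical excess E = 1.4678 rad.
Area = E·R² = 1.4678 × (6371)² ≈ 59577493 km².

59577493 km²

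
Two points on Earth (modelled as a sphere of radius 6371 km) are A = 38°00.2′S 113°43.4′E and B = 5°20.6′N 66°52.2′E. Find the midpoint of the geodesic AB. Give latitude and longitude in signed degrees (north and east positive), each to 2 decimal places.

The central angle between A and B is δ = 1.0711 rad.
With f = 0.5, the slerp weights are sin((1−f)δ)/sin δ = 0.5814 and sin(fδ)/sin δ = 0.5814.
Weighted sum of the unit vectors: (0.5814)·(-0.3170,0.7214,-0.6157) + (0.5814)·(0.3911,0.9156,0.0931) = (0.0431, 0.9518, -0.3038).
Converting back: φ = atan2(z, √(x²+y²)) = -17.69°, λ = atan2(y, x) = 87.41°.

-17.69°, 87.41°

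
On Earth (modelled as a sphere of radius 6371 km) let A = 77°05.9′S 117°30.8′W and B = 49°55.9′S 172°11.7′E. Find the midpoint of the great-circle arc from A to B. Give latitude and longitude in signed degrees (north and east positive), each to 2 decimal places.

Central angle δ = 0.6527 rad. Interpolating on the sphere with fraction f = 0.5:
P = [sin((1−f)δ)·A + sin(fδ)·B] / sin δ = 0.5279·A + 0.5279·B in Cartesian coordinates,
giving P = (-0.3911, -0.0584, -0.9185), i.e. latitude -66.71°, longitude -171.51°.

-66.71°, -171.51°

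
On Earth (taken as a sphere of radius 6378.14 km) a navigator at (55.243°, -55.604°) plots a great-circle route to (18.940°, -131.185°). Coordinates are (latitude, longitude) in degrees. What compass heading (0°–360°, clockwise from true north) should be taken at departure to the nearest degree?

Δλ = -75.581° = -1.3191 rad.
y = sin Δλ · cos φ₂ = (-0.9685)(0.9459) = -0.9161
x = cos φ₁ sin φ₂ − sin φ₁ cos φ₂ cos Δλ = (0.5701)(0.3246) − (0.8216)(0.9459)(0.2490) = -0.0085
θ = atan2(y, x) = -90.53°; adding 360° gives 269°.

269°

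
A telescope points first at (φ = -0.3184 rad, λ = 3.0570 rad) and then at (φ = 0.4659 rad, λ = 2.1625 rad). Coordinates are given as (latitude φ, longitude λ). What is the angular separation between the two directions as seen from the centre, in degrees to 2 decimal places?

Let φ₁ = -0.3184 rad, φ₂ = 0.4659 rad, and Δλ = -0.8945 rad.
Haversine: a = sin²(Δφ/2) + cos φ₁ cos φ₂ sin²(Δλ/2) = 0.1461 + (0.9497)(0.8934)(0.1870) = 0.30477.
Central angle c = 2·arcsin(√a) = 1.16966 rad.
So the angular separation is 67.02°.

67.02°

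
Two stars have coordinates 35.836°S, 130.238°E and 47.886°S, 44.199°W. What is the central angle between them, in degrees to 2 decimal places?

96.13°

In radians: φ₁ = -0.6255, φ₂ = -0.8358, Δλ = -174.437° = -3.0445 rad.
cos c = sin φ₁ sin φ₂ + cos φ₁ cos φ₂ cos Δλ = (-0.5855)(-0.7418) + (0.8107)(0.6706)(-0.9953) = -0.10679,
so c = arccos(-0.10679) = 1.67779 rad.
So the angular separation is 96.13°.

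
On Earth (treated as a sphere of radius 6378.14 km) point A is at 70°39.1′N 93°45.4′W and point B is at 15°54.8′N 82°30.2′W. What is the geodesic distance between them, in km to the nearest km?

Let φ₁ = 1.2331 rad, φ₂ = 0.2777 rad, and Δλ = 0.1964 rad.
Haversine: a = sin²(Δφ/2) + cos φ₁ cos φ₂ sin²(Δλ/2) = 0.2113 + (0.3313)(0.9617)(0.0096) = 0.21441.
Central angle c = 2·arcsin(√a) = 0.96285 rad.
Distance = R·c = 6378.14 × 0.9628 ≈ 6141 km.

6141 km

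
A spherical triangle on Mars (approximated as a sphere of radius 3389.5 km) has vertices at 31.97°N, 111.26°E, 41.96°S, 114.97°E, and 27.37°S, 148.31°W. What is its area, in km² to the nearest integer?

Side lengths (central angles): a = 1.3386, b = 1.9604, c = 1.2917 rad; semiperimeter s = 2.2953.
By l'Huilier's theorem, tan(E/4) = √[tan(s/2) tan((s−a)/2) tan((s−b)/2) tan((s−c)/2)], giving spherical excess E = 1.2635 rad.
Area = E·R² = 1.2635 × (3389.5)² ≈ 14516088 km².

14516088 km²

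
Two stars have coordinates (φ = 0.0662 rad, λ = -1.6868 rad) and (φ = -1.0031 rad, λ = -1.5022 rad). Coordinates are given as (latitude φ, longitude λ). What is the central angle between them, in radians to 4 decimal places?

Let φ₁ = 0.0662 rad, φ₂ = -1.0031 rad, and Δλ = 0.1846 rad.
cos c = sin φ₁ sin φ₂ + cos φ₁ cos φ₂ cos Δλ = (0.0662)(-0.8431) + (0.9978)(0.5377)(0.9830) = 0.47162,
so c = arccos(0.47162) = 1.07967 rad.
So the angular separation is 1.0797 rad.

1.0797 rad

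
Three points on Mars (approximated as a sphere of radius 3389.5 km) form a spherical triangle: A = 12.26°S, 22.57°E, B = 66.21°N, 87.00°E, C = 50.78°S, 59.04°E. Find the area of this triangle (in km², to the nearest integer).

10801709 km²

Side lengths (central angles): a = 2.0756, b = 0.8481, c = 1.5950 rad; semiperimeter s = 2.2593.
By l'Huilier's theorem, tan(E/4) = √[tan(s/2) tan((s−a)/2) tan((s−b)/2) tan((s−c)/2)], giving spherical excess E = 0.9402 rad.
Area = E·R² = 0.9402 × (3389.5)² ≈ 10801709 km².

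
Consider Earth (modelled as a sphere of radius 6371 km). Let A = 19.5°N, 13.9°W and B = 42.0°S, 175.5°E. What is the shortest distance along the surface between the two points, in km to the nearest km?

With latitudes φ₁ = 19.500°, φ₂ = -42.000° and longitude difference Δλ = -170.600°:
Haversine: a = sin²(Δφ/2) + cos φ₁ cos φ₂ sin²(Δλ/2) = 0.2614 + (0.9426)(0.7431)(0.9933) = 0.95724.
Central angle c = 2·arcsin(√a) = 2.72500 rad.
Distance = R·c = 6371 × 2.7250 ≈ 17361 km.

17361 km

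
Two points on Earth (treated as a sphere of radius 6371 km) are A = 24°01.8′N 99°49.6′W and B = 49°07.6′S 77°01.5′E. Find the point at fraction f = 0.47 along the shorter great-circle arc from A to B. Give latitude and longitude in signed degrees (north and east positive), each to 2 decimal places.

-48.45°, -92.85°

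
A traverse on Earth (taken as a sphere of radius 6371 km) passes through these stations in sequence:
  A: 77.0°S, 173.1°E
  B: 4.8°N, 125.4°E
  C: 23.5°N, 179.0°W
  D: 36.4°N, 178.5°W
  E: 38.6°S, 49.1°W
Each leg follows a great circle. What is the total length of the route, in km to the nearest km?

32902 km

Leg A→B: central angle 1.5014 rad, distance 9565.5 km.
Leg B→C: central angle 0.9888 rad, distance 6299.9 km.
Leg C→D: central angle 0.2253 rad, distance 1435.2 km.
Leg D→E: central angle 2.4488 rad, distance 15601.6 km.
Total: 9565.5 + 6299.9 + 1435.2 + 15601.6 ≈ 32902 km.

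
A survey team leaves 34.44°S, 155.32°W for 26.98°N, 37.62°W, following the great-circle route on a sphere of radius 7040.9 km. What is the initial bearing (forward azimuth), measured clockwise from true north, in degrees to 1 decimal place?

79.9°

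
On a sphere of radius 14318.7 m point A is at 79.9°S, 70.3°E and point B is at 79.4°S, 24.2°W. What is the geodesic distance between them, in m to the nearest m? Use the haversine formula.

In radians: φ₁ = -1.3945, φ₂ = -1.3858, Δλ = -94.500° = -1.6493 rad.
Haversine: a = sin²(Δφ/2) + cos φ₁ cos φ₂ sin²(Δλ/2) = 0.0000 + (0.1754)(0.1840)(0.5392) = 0.01741.
Central angle c = 2·arcsin(√a) = 0.26470 rad.
Distance = R·c = 14318.7 × 0.2647 ≈ 3790 m.

3790 m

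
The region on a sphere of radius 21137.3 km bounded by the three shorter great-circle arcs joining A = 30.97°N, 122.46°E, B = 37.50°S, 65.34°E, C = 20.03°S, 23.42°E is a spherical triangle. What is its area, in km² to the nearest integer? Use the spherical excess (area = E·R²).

Side lengths (central angles): a = 0.7027, b = 1.8785, c = 1.5147 rad; semiperimeter s = 2.0479.
By l'Huilier's theorem, tan(E/4) = √[tan(s/2) tan((s−a)/2) tan((s−b)/2) tan((s−c)/2)], giving spherical excess E = 0.6900 rad.
Area = E·R² = 0.6900 × (21137.3)² ≈ 308264506 km².

308264506 km²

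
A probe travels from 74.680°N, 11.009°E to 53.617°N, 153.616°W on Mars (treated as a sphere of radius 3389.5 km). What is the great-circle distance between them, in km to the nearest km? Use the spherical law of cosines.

With latitudes φ₁ = 74.680°, φ₂ = 53.617° and longitude difference Δλ = -164.625°:
cos c = sin φ₁ sin φ₂ + cos φ₁ cos φ₂ cos Δλ = (0.9645)(0.8051) + (0.2642)(0.5932)(-0.9642) = 0.62535,
so c = arccos(0.62535) = 0.89522 rad.
Distance = R·c = 3389.5 × 0.8952 ≈ 3034 km.

3034 km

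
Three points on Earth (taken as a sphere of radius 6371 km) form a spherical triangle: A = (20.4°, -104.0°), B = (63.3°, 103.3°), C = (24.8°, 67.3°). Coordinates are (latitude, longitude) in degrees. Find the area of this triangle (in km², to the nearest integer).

Side lengths (central angles): a = 0.7888, b = 2.3390, c = 1.6337 rad; semiperimeter s = 2.3807.
By l'Huilier's theorem, tan(E/4) = √[tan(s/2) tan((s−a)/2) tan((s−b)/2) tan((s−c)/2)], giving spherical excess E = 0.5741 rad.
Area = E·R² = 0.5741 × (6371)² ≈ 23302199 km².

23302199 km²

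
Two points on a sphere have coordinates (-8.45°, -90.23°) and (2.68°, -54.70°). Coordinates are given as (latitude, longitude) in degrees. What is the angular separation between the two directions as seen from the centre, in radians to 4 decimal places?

Let φ₁ = -0.1475 rad, φ₂ = 0.0468 rad, and Δλ = 0.6201 rad.
Haversine: a = sin²(Δφ/2) + cos φ₁ cos φ₂ sin²(Δλ/2) = 0.0094 + (0.9891)(0.9989)(0.0931) = 0.10139.
Central angle c = 2·arcsin(√a) = 0.64811 rad.
So the angular separation is 0.6481 rad.

0.6481 rad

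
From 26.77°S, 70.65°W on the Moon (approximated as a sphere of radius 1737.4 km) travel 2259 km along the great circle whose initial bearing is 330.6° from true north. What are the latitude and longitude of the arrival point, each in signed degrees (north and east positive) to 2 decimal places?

38.99°, -108.14°

Angular distance δ = d/R = 2259/1737.4 = 1.30022 rad; initial bearing θ = 5.7701 rad.
sin φ₂ = sin φ₁ cos δ + cos φ₁ sin δ cos θ = (-0.4504)(0.2673) + (0.8928)(0.9636)(0.8712) = 0.6291, so φ₂ = 38.99°.
Δλ = atan2(sin θ sin δ cos φ₁, cos δ − sin φ₁ sin φ₂) = atan2(-0.4223, 0.5507) = -37.487°.
λ₂ = -70.650° − 37.487° = -108.14°.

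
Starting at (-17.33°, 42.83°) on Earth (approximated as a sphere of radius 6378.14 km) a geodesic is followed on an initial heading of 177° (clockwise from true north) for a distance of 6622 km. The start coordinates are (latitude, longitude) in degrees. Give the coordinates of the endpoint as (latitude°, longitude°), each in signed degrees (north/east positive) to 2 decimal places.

-76.54°, 54.00°

Angular distance δ = d/R = 6622/6378.14 = 1.03823 rad; initial bearing θ = 3.0892 rad.
sin φ₂ = sin φ₁ cos δ + cos φ₁ sin δ cos θ = (-0.2979)(0.5077) + (0.9546)(0.8615)(-0.9986) = -0.9725, so φ₂ = -76.54°.
Δλ = atan2(sin θ sin δ cos φ₁, cos δ − sin φ₁ sin φ₂) = atan2(0.0430, 0.2181) = 11.166°.
λ₂ = 42.830° + 11.166° = 54.00°.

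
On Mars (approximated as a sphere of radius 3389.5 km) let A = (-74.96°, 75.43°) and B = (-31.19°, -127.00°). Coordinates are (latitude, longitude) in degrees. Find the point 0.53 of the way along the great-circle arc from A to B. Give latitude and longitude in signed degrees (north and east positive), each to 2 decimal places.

The central angle between A and B is δ = 1.2714 rad.
With f = 0.53, the slerp weights are sin((1−f)δ)/sin δ = 0.5888 and sin(fδ)/sin δ = 0.6530.
Weighted sum of the unit vectors: (0.5888)·(0.0653,0.2511,-0.9657) + (0.6530)·(-0.5148,-0.6832,-0.5179) = (-0.2978, -0.2983, -0.9068).
Converting back: φ = atan2(z, √(x²+y²)) = -65.07°, λ = atan2(y, x) = -134.95°.

-65.07°, -134.95°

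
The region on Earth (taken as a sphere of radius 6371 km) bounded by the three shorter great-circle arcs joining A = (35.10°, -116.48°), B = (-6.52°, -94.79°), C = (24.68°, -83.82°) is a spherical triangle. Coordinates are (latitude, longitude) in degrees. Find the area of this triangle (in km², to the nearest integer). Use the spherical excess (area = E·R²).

6437524 km²

Side lengths (central angles): a = 0.5756, b = 0.5237, c = 0.8093 rad; semiperimeter s = 0.9543.
By l'Huilier's theorem, tan(E/4) = √[tan(s/2) tan((s−a)/2) tan((s−b)/2) tan((s−c)/2)], giving spherical excess E = 0.1586 rad.
Area = E·R² = 0.1586 × (6371)² ≈ 6437524 km².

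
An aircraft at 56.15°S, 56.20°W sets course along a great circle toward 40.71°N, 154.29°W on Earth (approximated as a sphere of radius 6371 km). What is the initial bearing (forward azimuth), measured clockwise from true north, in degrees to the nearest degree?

Δλ = -98.090° = -1.7120 rad.
y = sin Δλ · cos φ₂ = (-0.9900)(0.7580) = -0.7505
x = cos φ₁ sin φ₂ − sin φ₁ cos φ₂ cos Δλ = (0.5570)(0.6522) − (-0.8305)(0.7580)(-0.1407) = 0.2747
θ = atan2(y, x) = -69.89°; adding 360° gives 290°.

290°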